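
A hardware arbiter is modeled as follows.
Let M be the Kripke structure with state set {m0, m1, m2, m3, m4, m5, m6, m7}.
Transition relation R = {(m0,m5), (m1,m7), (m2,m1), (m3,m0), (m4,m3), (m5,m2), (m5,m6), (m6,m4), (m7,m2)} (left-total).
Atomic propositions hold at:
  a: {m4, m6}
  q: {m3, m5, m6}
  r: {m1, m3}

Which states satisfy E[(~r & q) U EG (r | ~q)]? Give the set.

{m1, m2, m5, m7}

Sat(~r) = {m0, m2, m4, m5, m6, m7}
Sat(~r & q) = {m5, m6}
Sat(~q) = {m0, m1, m2, m4, m7}
Sat(r | ~q) = {m0, m1, m2, m3, m4, m7}
EG (r | ~q): greatest fixpoint, start Z0 = {m0, m1, m2, m3, m4, m7}, keep only states in Sat with some successor in Z. Z1 = {m1, m2, m3, m4, m7}; Z2 = {m1, m2, m4, m7}; Z3 = {m1, m2, m7}; fixed.
Sat(EG (r | ~q)) = {m1, m2, m7}
E[(~r & q) U EG (r | ~q)]: least fixpoint, start Z0 = Sat(EG (r | ~q)) = {m1, m2, m7}, add states in Sat(~r & q) with some successor in Z. Z1 = {m1, m2, m5, m7}; fixed.
Sat(E[(~r & q) U EG (r | ~q)]) = {m1, m2, m5, m7}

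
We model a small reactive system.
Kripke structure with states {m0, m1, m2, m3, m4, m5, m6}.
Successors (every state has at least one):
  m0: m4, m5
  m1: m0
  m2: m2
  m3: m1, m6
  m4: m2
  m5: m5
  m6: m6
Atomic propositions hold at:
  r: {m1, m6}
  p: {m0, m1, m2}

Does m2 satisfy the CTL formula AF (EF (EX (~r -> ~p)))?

No

Sat(~r) = {m0, m2, m3, m4, m5}
Sat(~p) = {m3, m4, m5, m6}
Sat(~r -> ~p) = {m1, m3, m4, m5, m6}
Sat(EX (~r -> ~p)) = {s : some successor in {m1, m3, m4, m5, m6}} = {m0, m3, m5, m6}
EF (EX (~r -> ~p)): least fixpoint, start Z0 = {m0, m3, m5, m6}, add states with some successor in Z. Z1 = {m0, m1, m3, m5, m6}; fixed.
Sat(EF (EX (~r -> ~p))) = {m0, m1, m3, m5, m6}
AF (EF (EX (~r -> ~p))): least fixpoint, start Z0 = {m0, m1, m3, m5, m6}, add states with every successor in Z. Already a fixed point.
Sat(AF (EF (EX (~r -> ~p)))) = {m0, m1, m3, m5, m6}
m2 ∉ Sat(AF (EF (EX (~r -> ~p)))) = {m0, m1, m3, m5, m6}, so the formula does not hold at m2.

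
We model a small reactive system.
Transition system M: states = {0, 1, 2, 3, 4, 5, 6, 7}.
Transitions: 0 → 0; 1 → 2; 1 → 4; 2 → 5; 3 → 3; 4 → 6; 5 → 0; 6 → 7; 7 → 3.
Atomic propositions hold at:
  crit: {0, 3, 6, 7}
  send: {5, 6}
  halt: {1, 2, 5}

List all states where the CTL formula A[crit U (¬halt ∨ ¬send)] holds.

{0, 1, 2, 3, 4, 6, 7}

Sat(¬halt) = {0, 3, 4, 6, 7}
Sat(¬send) = {0, 1, 2, 3, 4, 7}
Sat(¬halt ∨ ¬send) = {0, 1, 2, 3, 4, 6, 7}
A[crit U (¬halt ∨ ¬send)]: least fixpoint, start Z0 = Sat((¬halt ∨ ¬send)) = {0, 1, 2, 3, 4, 6, 7}, add states in Sat(crit) with every successor in Z. Already a fixed point.
Sat(A[crit U (¬halt ∨ ¬send)]) = {0, 1, 2, 3, 4, 6, 7}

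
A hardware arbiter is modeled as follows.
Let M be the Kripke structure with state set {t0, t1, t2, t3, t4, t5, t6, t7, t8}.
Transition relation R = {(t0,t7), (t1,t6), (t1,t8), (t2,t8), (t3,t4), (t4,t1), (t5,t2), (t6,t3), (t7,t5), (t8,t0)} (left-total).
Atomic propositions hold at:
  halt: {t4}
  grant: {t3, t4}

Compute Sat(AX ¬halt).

Sat(¬halt) = {t0, t1, t2, t3, t5, t6, t7, t8}
Sat(AX ¬halt) = {s : every successor in {t0, t1, t2, t3, t5, t6, t7, t8}} = {t0, t1, t2, t4, t5, t6, t7, t8}

{t0, t1, t2, t4, t5, t6, t7, t8}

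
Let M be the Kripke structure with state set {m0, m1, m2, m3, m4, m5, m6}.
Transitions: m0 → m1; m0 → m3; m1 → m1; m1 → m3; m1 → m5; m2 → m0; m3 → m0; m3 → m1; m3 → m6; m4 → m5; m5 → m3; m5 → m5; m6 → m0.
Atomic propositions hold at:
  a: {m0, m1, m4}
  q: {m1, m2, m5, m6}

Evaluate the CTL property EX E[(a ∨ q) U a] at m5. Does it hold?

Sat(a ∨ q) = {m0, m1, m2, m4, m5, m6}
E[(a ∨ q) U a]: least fixpoint, start Z0 = Sat(a) = {m0, m1, m4}, add states in Sat(a ∨ q) with some successor in Z. Z1 = {m0, m1, m2, m4, m6}; fixed.
Sat(E[(a ∨ q) U a]) = {m0, m1, m2, m4, m6}
Sat(EX E[(a ∨ q) U a]) = {s : some successor in {m0, m1, m2, m4, m6}} = {m0, m1, m2, m3, m6}
m5 ∉ Sat(EX E[(a ∨ q) U a]) = {m0, m1, m2, m3, m6}, so the formula does not hold at m5.

No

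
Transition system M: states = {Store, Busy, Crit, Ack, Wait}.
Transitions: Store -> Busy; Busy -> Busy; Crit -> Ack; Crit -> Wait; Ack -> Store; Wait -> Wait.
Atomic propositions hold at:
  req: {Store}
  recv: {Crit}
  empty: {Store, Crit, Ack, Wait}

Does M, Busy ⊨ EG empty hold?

EG empty: greatest fixpoint, start Z0 = {Store, Crit, Ack, Wait}, keep only states in Sat with some successor in Z. Z1 = {Crit, Ack, Wait}; Z2 = {Crit, Wait}; fixed.
Sat(EG empty) = {Crit, Wait}
Busy ∉ Sat(EG empty) = {Crit, Wait}, so the formula does not hold at Busy.

No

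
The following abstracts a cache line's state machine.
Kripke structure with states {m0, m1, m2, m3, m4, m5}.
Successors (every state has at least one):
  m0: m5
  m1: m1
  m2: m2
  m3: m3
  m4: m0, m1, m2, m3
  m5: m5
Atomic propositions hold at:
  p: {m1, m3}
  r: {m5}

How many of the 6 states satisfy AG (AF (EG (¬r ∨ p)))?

Sat(¬r) = {m0, m1, m2, m3, m4}
Sat(¬r ∨ p) = {m0, m1, m2, m3, m4}
EG (¬r ∨ p): greatest fixpoint, start Z0 = {m0, m1, m2, m3, m4}, keep only states in Sat with some successor in Z. Z1 = {m1, m2, m3, m4}; fixed.
Sat(EG (¬r ∨ p)) = {m1, m2, m3, m4}
AF (EG (¬r ∨ p)): least fixpoint, start Z0 = {m1, m2, m3, m4}, add states with every successor in Z. Already a fixed point.
Sat(AF (EG (¬r ∨ p))) = {m1, m2, m3, m4}
AG (AF (EG (¬r ∨ p))): greatest fixpoint, start Z0 = {m1, m2, m3, m4}, keep only states in Sat with every successor in Z. Z1 = {m1, m2, m3}; fixed.
Sat(AG (AF (EG (¬r ∨ p)))) = {m1, m2, m3}
|Sat(AG (AF (EG (¬r ∨ p))))| = |{m1, m2, m3}| = 3.

3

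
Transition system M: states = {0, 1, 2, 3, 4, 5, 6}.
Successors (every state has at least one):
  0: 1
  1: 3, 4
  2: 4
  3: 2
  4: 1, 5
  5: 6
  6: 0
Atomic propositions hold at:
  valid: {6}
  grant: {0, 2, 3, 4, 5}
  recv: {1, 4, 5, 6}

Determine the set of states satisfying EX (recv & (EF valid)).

EF valid: least fixpoint, start Z0 = {6}, add states with some successor in Z. Z1 = {5, 6}; Z2 = {4, 5, 6}; Z3 = {1, 2, 4, 5, 6}; Z4 = {0, 1, 2, 3, 4, 5, 6}; fixed.
Sat(EF valid) = {0, 1, 2, 3, 4, 5, 6}
Sat(recv & (EF valid)) = {1, 4, 5, 6}
Sat(EX (recv & (EF valid))) = {s : some successor in {1, 4, 5, 6}} = {0, 1, 2, 4, 5}

{0, 1, 2, 4, 5}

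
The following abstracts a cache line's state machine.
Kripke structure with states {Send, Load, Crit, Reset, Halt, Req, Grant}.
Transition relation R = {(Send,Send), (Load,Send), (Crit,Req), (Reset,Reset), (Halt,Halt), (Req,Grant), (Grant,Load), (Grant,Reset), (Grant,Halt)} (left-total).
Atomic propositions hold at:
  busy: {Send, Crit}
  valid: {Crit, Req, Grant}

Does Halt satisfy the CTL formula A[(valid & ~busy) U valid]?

No

Sat(~busy) = {Load, Reset, Halt, Req, Grant}
Sat(valid & ~busy) = {Req, Grant}
A[(valid & ~busy) U valid]: least fixpoint, start Z0 = Sat(valid) = {Crit, Req, Grant}, add states in Sat(valid & ~busy) with every successor in Z. Already a fixed point.
Sat(A[(valid & ~busy) U valid]) = {Crit, Req, Grant}
Halt ∉ Sat(A[(valid & ~busy) U valid]) = {Crit, Req, Grant}, so the formula does not hold at Halt.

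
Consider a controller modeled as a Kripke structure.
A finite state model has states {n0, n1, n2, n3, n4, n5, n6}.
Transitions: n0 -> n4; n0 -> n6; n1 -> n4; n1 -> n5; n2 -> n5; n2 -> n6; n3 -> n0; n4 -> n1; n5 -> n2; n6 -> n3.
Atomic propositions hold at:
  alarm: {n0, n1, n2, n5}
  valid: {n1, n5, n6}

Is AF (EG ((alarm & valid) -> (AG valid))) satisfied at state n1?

No

Sat(alarm & valid) = {n1, n5}
AG valid: greatest fixpoint, start Z0 = {n1, n5, n6}, keep only states in Sat with every successor in Z. Z1 = ∅; fixed.
Sat(AG valid) = ∅
Sat((alarm & valid) -> (AG valid)) = {n0, n2, n3, n4, n6}
EG ((alarm & valid) -> (AG valid)): greatest fixpoint, start Z0 = {n0, n2, n3, n4, n6}, keep only states in Sat with some successor in Z. Z1 = {n0, n2, n3, n6}; fixed.
Sat(EG ((alarm & valid) -> (AG valid))) = {n0, n2, n3, n6}
AF (EG ((alarm & valid) -> (AG valid))): least fixpoint, start Z0 = {n0, n2, n3, n6}, add states with every successor in Z. Z1 = {n0, n2, n3, n5, n6}; fixed.
Sat(AF (EG ((alarm & valid) -> (AG valid)))) = {n0, n2, n3, n5, n6}
n1 ∉ Sat(AF (EG ((alarm & valid) -> (AG valid)))) = {n0, n2, n3, n5, n6}, so the formula does not hold at n1.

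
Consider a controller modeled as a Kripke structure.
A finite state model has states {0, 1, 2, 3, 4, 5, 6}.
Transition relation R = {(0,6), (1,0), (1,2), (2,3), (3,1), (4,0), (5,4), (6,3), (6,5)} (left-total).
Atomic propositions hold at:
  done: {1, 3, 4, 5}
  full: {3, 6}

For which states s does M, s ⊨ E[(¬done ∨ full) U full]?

{0, 2, 3, 6}

Sat(¬done) = {0, 2, 6}
Sat(¬done ∨ full) = {0, 2, 3, 6}
E[(¬done ∨ full) U full]: least fixpoint, start Z0 = Sat(full) = {3, 6}, add states in Sat(¬done ∨ full) with some successor in Z. Z1 = {0, 2, 3, 6}; fixed.
Sat(E[(¬done ∨ full) U full]) = {0, 2, 3, 6}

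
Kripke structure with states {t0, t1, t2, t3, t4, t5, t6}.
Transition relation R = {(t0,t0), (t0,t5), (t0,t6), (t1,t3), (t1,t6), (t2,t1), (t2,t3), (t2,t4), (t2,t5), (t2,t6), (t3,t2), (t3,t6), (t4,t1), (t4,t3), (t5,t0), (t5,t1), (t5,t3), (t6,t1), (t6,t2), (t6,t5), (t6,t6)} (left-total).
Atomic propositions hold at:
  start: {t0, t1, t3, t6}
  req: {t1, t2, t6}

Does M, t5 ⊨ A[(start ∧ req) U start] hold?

Sat(start ∧ req) = {t1, t6}
A[(start ∧ req) U start]: least fixpoint, start Z0 = Sat(start) = {t0, t1, t3, t6}, add states in Sat(start ∧ req) with every successor in Z. Already a fixed point.
Sat(A[(start ∧ req) U start]) = {t0, t1, t3, t6}
t5 ∉ Sat(A[(start ∧ req) U start]) = {t0, t1, t3, t6}, so the formula does not hold at t5.

No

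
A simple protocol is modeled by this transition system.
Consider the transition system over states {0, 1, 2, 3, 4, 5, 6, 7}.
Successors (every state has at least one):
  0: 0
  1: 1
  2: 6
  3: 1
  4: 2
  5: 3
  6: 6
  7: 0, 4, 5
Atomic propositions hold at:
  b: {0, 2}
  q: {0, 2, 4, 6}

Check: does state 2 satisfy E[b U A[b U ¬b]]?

Yes

Sat(¬b) = {1, 3, 4, 5, 6, 7}
A[b U ¬b]: least fixpoint, start Z0 = Sat(¬b) = {1, 3, 4, 5, 6, 7}, add states in Sat(b) with every successor in Z. Z1 = {1, 2, 3, 4, 5, 6, 7}; fixed.
Sat(A[b U ¬b]) = {1, 2, 3, 4, 5, 6, 7}
E[b U A[b U ¬b]]: least fixpoint, start Z0 = Sat(A[b U ¬b]) = {1, 2, 3, 4, 5, 6, 7}, add states in Sat(b) with some successor in Z. Already a fixed point.
Sat(E[b U A[b U ¬b]]) = {1, 2, 3, 4, 5, 6, 7}
2 ∈ Sat(E[b U A[b U ¬b]]) = {1, 2, 3, 4, 5, 6, 7}, so the formula holds at 2.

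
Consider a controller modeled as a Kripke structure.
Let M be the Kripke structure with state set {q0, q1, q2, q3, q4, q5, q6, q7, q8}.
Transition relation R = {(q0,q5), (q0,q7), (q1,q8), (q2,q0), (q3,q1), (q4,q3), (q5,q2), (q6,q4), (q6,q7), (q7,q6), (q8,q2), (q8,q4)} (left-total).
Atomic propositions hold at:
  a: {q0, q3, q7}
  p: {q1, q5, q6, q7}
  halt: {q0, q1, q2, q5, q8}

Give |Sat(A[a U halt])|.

A[a U halt]: least fixpoint, start Z0 = Sat(halt) = {q0, q1, q2, q5, q8}, add states in Sat(a) with every successor in Z. Z1 = {q0, q1, q2, q3, q5, q8}; fixed.
Sat(A[a U halt]) = {q0, q1, q2, q3, q5, q8}
|Sat(A[a U halt])| = |{q0, q1, q2, q3, q5, q8}| = 6.

6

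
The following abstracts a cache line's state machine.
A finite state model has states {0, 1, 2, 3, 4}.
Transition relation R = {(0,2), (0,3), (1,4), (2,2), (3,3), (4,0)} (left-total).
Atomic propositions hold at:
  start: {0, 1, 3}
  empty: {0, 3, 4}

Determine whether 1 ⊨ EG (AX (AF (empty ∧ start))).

No

Sat(empty ∧ start) = {0, 3}
AF (empty ∧ start): least fixpoint, start Z0 = {0, 3}, add states with every successor in Z. Z1 = {0, 3, 4}; Z2 = {0, 1, 3, 4}; fixed.
Sat(AF (empty ∧ start)) = {0, 1, 3, 4}
Sat(AX (AF (empty ∧ start))) = {s : every successor in {0, 1, 3, 4}} = {1, 3, 4}
EG (AX (AF (empty ∧ start))): greatest fixpoint, start Z0 = {1, 3, 4}, keep only states in Sat with some successor in Z. Z1 = {1, 3}; Z2 = {3}; fixed.
Sat(EG (AX (AF (empty ∧ start)))) = {3}
1 ∉ Sat(EG (AX (AF (empty ∧ start)))) = {3}, so the formula does not hold at 1.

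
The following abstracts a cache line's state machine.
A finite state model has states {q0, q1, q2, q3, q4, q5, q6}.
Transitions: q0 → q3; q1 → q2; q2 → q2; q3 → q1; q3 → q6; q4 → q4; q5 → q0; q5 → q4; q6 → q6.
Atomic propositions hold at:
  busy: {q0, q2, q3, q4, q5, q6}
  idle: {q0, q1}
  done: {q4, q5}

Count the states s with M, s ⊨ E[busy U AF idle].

AF idle: least fixpoint, start Z0 = {q0, q1}, add states with every successor in Z. Already a fixed point.
Sat(AF idle) = {q0, q1}
E[busy U AF idle]: least fixpoint, start Z0 = Sat(AF idle) = {q0, q1}, add states in Sat(busy) with some successor in Z. Z1 = {q0, q1, q3, q5}; fixed.
Sat(E[busy U AF idle]) = {q0, q1, q3, q5}
|Sat(E[busy U AF idle])| = |{q0, q1, q3, q5}| = 4.

4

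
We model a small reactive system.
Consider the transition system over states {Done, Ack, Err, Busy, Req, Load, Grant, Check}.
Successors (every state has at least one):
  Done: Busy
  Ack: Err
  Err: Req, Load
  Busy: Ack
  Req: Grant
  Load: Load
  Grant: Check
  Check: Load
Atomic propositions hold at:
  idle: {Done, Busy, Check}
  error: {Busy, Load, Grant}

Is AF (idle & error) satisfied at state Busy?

Yes

Sat(idle & error) = {Busy}
AF (idle & error): least fixpoint, start Z0 = {Busy}, add states with every successor in Z. Z1 = {Done, Busy}; fixed.
Sat(AF (idle & error)) = {Done, Busy}
Busy ∈ Sat(AF (idle & error)) = {Done, Busy}, so the formula holds at Busy.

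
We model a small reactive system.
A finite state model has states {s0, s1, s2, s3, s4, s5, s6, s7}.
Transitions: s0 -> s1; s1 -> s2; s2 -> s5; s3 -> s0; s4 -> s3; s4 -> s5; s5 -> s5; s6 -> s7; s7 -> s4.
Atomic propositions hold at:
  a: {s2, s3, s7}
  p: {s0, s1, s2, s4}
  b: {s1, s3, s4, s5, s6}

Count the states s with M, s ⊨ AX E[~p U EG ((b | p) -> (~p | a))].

Sat(~p) = {s3, s5, s6, s7}
Sat(b | p) = {s0, s1, s2, s3, s4, s5, s6}
Sat(~p | a) = {s2, s3, s5, s6, s7}
Sat((b | p) -> (~p | a)) = {s2, s3, s5, s6, s7}
EG ((b | p) -> (~p | a)): greatest fixpoint, start Z0 = {s2, s3, s5, s6, s7}, keep only states in Sat with some successor in Z. Z1 = {s2, s5, s6}; Z2 = {s2, s5}; fixed.
Sat(EG ((b | p) -> (~p | a))) = {s2, s5}
E[~p U EG ((b | p) -> (~p | a))]: least fixpoint, start Z0 = Sat(EG ((b | p) -> (~p | a))) = {s2, s5}, add states in Sat(~p) with some successor in Z. Already a fixed point.
Sat(E[~p U EG ((b | p) -> (~p | a))]) = {s2, s5}
Sat(AX E[~p U EG ((b | p) -> (~p | a))]) = {s : every successor in {s2, s5}} = {s1, s2, s5}
|Sat(AX E[~p U EG ((b | p) -> (~p | a))])| = |{s1, s2, s5}| = 3.

3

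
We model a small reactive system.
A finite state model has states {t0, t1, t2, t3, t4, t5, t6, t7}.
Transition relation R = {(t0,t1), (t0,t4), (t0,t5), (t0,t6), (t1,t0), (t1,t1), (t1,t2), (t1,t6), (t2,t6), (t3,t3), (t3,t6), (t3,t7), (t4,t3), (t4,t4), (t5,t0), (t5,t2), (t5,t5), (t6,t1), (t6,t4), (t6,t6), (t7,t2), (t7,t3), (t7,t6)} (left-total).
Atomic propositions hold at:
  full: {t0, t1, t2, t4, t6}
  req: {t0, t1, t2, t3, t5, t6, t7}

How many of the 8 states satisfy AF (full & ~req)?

1

Sat(~req) = {t4}
Sat(full & ~req) = {t4}
AF (full & ~req): least fixpoint, start Z0 = {t4}, add states with every successor in Z. Already a fixed point.
Sat(AF (full & ~req)) = {t4}
|Sat(AF (full & ~req))| = |{t4}| = 1.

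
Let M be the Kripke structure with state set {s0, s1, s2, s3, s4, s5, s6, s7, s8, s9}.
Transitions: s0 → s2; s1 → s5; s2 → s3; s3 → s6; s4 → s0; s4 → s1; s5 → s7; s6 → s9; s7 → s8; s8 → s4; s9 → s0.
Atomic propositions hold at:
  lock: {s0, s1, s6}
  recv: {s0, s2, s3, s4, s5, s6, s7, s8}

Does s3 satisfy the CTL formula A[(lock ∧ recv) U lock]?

No

Sat(lock ∧ recv) = {s0, s6}
A[(lock ∧ recv) U lock]: least fixpoint, start Z0 = Sat(lock) = {s0, s1, s6}, add states in Sat(lock ∧ recv) with every successor in Z. Already a fixed point.
Sat(A[(lock ∧ recv) U lock]) = {s0, s1, s6}
s3 ∉ Sat(A[(lock ∧ recv) U lock]) = {s0, s1, s6}, so the formula does not hold at s3.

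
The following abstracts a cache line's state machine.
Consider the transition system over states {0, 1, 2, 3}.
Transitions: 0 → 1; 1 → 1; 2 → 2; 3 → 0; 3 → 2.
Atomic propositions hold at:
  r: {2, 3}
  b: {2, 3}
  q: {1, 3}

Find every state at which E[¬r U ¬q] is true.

{0, 2}

Sat(¬r) = {0, 1}
Sat(¬q) = {0, 2}
E[¬r U ¬q]: least fixpoint, start Z0 = Sat(¬q) = {0, 2}, add states in Sat(¬r) with some successor in Z. Already a fixed point.
Sat(E[¬r U ¬q]) = {0, 2}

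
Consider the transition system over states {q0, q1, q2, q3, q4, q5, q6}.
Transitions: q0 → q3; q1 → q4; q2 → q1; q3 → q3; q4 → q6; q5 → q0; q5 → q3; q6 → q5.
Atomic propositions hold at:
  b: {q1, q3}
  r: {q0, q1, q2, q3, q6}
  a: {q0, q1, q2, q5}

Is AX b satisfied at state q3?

Yes

Sat(AX b) = {s : every successor in {q1, q3}} = {q0, q2, q3}
q3 ∈ Sat(AX b) = {q0, q2, q3}, so the formula holds at q3.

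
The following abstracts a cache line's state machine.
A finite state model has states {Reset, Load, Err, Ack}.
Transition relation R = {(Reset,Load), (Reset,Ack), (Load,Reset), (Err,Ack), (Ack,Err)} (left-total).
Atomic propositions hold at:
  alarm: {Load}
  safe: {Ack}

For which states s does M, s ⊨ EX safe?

Sat(EX safe) = {s : some successor in {Ack}} = {Reset, Err}

{Reset, Err}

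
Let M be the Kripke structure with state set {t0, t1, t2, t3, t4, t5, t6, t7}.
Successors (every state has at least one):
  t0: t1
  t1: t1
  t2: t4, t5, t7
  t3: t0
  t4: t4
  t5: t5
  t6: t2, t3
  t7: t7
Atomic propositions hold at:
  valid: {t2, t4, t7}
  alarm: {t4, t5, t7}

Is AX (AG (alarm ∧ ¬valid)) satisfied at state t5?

Yes

Sat(¬valid) = {t0, t1, t3, t5, t6}
Sat(alarm ∧ ¬valid) = {t5}
AG (alarm ∧ ¬valid): greatest fixpoint, start Z0 = {t5}, keep only states in Sat with every successor in Z. Already a fixed point.
Sat(AG (alarm ∧ ¬valid)) = {t5}
Sat(AX (AG (alarm ∧ ¬valid))) = {s : every successor in {t5}} = {t5}
t5 ∈ Sat(AX (AG (alarm ∧ ¬valid))) = {t5}, so the formula holds at t5.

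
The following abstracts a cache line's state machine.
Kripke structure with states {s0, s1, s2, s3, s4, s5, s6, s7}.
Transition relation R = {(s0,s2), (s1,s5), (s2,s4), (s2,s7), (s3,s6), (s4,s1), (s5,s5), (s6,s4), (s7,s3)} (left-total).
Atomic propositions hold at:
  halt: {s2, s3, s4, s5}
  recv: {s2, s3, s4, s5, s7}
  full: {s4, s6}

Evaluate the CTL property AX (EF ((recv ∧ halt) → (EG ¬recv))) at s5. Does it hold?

No

Sat(recv ∧ halt) = {s2, s3, s4, s5}
Sat(¬recv) = {s0, s1, s6}
EG ¬recv: greatest fixpoint, start Z0 = {s0, s1, s6}, keep only states in Sat with some successor in Z. Z1 = ∅; fixed.
Sat(EG ¬recv) = ∅
Sat((recv ∧ halt) → (EG ¬recv)) = {s0, s1, s6, s7}
EF ((recv ∧ halt) → (EG ¬recv)): least fixpoint, start Z0 = {s0, s1, s6, s7}, add states with some successor in Z. Z1 = {s0, s1, s2, s3, s4, s6, s7}; fixed.
Sat(EF ((recv ∧ halt) → (EG ¬recv))) = {s0, s1, s2, s3, s4, s6, s7}
Sat(AX (EF ((recv ∧ halt) → (EG ¬recv)))) = {s : every successor in {s0, s1, s2, s3, s4, s6, s7}} = {s0, s2, s3, s4, s6, s7}
s5 ∉ Sat(AX (EF ((recv ∧ halt) → (EG ¬recv)))) = {s0, s2, s3, s4, s6, s7}, so the formula does not hold at s5.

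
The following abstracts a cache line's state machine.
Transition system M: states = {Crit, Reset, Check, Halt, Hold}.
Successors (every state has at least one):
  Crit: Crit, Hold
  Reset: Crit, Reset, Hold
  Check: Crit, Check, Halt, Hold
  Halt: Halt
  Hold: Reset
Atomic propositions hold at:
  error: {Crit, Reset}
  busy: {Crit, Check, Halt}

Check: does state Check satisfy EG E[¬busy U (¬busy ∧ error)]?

Sat(¬busy) = {Reset, Hold}
Sat(¬busy ∧ error) = {Reset}
E[¬busy U (¬busy ∧ error)]: least fixpoint, start Z0 = Sat((¬busy ∧ error)) = {Reset}, add states in Sat(¬busy) with some successor in Z. Z1 = {Reset, Hold}; fixed.
Sat(E[¬busy U (¬busy ∧ error)]) = {Reset, Hold}
EG E[¬busy U (¬busy ∧ error)]: greatest fixpoint, start Z0 = {Reset, Hold}, keep only states in Sat with some successor in Z. Already a fixed point.
Sat(EG E[¬busy U (¬busy ∧ error)]) = {Reset, Hold}
Check ∉ Sat(EG E[¬busy U (¬busy ∧ error)]) = {Reset, Hold}, so the formula does not hold at Check.

No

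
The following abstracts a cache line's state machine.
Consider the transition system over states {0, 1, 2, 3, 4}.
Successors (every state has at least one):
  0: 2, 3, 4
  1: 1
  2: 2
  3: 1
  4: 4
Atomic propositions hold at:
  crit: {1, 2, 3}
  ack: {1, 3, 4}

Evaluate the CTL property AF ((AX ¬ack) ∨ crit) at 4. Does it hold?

Sat(¬ack) = {0, 2}
Sat(AX ¬ack) = {s : every successor in {0, 2}} = {2}
Sat((AX ¬ack) ∨ crit) = {1, 2, 3}
AF ((AX ¬ack) ∨ crit): least fixpoint, start Z0 = {1, 2, 3}, add states with every successor in Z. Already a fixed point.
Sat(AF ((AX ¬ack) ∨ crit)) = {1, 2, 3}
4 ∉ Sat(AF ((AX ¬ack) ∨ crit)) = {1, 2, 3}, so the formula does not hold at 4.

No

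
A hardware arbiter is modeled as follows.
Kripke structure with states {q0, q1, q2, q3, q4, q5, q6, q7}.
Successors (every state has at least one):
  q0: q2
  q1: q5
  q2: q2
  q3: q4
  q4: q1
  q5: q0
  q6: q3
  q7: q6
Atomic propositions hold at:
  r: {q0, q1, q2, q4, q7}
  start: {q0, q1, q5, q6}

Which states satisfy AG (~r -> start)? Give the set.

Sat(~r) = {q3, q5, q6}
Sat(~r -> start) = {q0, q1, q2, q4, q5, q6, q7}
AG (~r -> start): greatest fixpoint, start Z0 = {q0, q1, q2, q4, q5, q6, q7}, keep only states in Sat with every successor in Z. Z1 = {q0, q1, q2, q4, q5, q7}; Z2 = {q0, q1, q2, q4, q5}; fixed.
Sat(AG (~r -> start)) = {q0, q1, q2, q4, q5}

{q0, q1, q2, q4, q5}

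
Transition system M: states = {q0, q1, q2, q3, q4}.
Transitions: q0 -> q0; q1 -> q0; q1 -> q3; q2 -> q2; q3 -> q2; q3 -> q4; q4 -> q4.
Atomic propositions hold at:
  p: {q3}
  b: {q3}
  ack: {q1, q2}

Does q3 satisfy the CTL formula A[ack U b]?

A[ack U b]: least fixpoint, start Z0 = Sat(b) = {q3}, add states in Sat(ack) with every successor in Z. Already a fixed point.
Sat(A[ack U b]) = {q3}
q3 ∈ Sat(A[ack U b]) = {q3}, so the formula holds at q3.

Yes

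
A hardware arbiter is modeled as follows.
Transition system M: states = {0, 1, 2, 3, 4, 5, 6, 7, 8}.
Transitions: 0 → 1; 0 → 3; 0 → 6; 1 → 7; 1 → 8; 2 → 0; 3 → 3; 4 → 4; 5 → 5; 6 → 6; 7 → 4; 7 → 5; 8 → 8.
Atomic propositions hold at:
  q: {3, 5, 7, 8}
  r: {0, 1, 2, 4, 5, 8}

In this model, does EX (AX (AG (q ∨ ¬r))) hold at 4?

Sat(¬r) = {3, 6, 7}
Sat(q ∨ ¬r) = {3, 5, 6, 7, 8}
AG (q ∨ ¬r): greatest fixpoint, start Z0 = {3, 5, 6, 7, 8}, keep only states in Sat with every successor in Z. Z1 = {3, 5, 6, 8}; fixed.
Sat(AG (q ∨ ¬r)) = {3, 5, 6, 8}
Sat(AX (AG (q ∨ ¬r))) = {s : every successor in {3, 5, 6, 8}} = {3, 5, 6, 8}
Sat(EX (AX (AG (q ∨ ¬r)))) = {s : some successor in {3, 5, 6, 8}} = {0, 1, 3, 5, 6, 7, 8}
4 ∉ Sat(EX (AX (AG (q ∨ ¬r)))) = {0, 1, 3, 5, 6, 7, 8}, so the formula does not hold at 4.

No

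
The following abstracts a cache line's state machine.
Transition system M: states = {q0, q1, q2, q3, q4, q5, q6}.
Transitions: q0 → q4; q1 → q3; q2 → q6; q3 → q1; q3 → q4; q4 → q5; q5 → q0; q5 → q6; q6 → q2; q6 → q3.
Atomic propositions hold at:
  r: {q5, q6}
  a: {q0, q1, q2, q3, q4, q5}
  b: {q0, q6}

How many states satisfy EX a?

Sat(EX a) = {s : some successor in {q0, q1, q2, q3, q4, q5}} = {q0, q1, q3, q4, q5, q6}
|Sat(EX a)| = |{q0, q1, q3, q4, q5, q6}| = 6.

6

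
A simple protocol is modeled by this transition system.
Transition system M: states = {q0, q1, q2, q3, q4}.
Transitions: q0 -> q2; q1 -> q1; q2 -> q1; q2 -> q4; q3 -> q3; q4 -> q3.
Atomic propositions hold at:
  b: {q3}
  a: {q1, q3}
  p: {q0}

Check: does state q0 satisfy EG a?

EG a: greatest fixpoint, start Z0 = {q1, q3}, keep only states in Sat with some successor in Z. Already a fixed point.
Sat(EG a) = {q1, q3}
q0 ∉ Sat(EG a) = {q1, q3}, so the formula does not hold at q0.

No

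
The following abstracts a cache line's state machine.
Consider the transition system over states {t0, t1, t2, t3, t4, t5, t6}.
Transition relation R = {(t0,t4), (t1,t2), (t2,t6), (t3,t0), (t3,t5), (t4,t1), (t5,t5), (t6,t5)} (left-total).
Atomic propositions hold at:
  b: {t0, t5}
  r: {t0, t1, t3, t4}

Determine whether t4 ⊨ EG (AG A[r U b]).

No

A[r U b]: least fixpoint, start Z0 = Sat(b) = {t0, t5}, add states in Sat(r) with every successor in Z. Z1 = {t0, t3, t5}; fixed.
Sat(A[r U b]) = {t0, t3, t5}
AG A[r U b]: greatest fixpoint, start Z0 = {t0, t3, t5}, keep only states in Sat with every successor in Z. Z1 = {t3, t5}; Z2 = {t5}; fixed.
Sat(AG A[r U b]) = {t5}
EG (AG A[r U b]): greatest fixpoint, start Z0 = {t5}, keep only states in Sat with some successor in Z. Already a fixed point.
Sat(EG (AG A[r U b])) = {t5}
t4 ∉ Sat(EG (AG A[r U b])) = {t5}, so the formula does not hold at t4.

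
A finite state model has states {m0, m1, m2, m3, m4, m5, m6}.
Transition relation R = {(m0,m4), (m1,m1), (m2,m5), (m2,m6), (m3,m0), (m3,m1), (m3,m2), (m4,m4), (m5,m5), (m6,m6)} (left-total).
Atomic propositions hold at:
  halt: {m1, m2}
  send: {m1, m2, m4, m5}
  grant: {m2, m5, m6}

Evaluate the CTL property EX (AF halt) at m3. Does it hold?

AF halt: least fixpoint, start Z0 = {m1, m2}, add states with every successor in Z. Already a fixed point.
Sat(AF halt) = {m1, m2}
Sat(EX (AF halt)) = {s : some successor in {m1, m2}} = {m1, m3}
m3 ∈ Sat(EX (AF halt)) = {m1, m3}, so the formula holds at m3.

Yes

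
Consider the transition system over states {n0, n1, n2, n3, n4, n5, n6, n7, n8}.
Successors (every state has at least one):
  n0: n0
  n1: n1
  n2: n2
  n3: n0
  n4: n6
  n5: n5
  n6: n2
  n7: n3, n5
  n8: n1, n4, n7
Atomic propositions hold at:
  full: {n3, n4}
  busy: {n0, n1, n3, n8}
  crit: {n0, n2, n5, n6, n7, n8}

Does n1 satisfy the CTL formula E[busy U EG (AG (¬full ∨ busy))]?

Yes

Sat(¬full) = {n0, n1, n2, n5, n6, n7, n8}
Sat(¬full ∨ busy) = {n0, n1, n2, n3, n5, n6, n7, n8}
AG (¬full ∨ busy): greatest fixpoint, start Z0 = {n0, n1, n2, n3, n5, n6, n7, n8}, keep only states in Sat with every successor in Z. Z1 = {n0, n1, n2, n3, n5, n6, n7}; fixed.
Sat(AG (¬full ∨ busy)) = {n0, n1, n2, n3, n5, n6, n7}
EG (AG (¬full ∨ busy)): greatest fixpoint, start Z0 = {n0, n1, n2, n3, n5, n6, n7}, keep only states in Sat with some successor in Z. Already a fixed point.
Sat(EG (AG (¬full ∨ busy))) = {n0, n1, n2, n3, n5, n6, n7}
E[busy U EG (AG (¬full ∨ busy))]: least fixpoint, start Z0 = Sat(EG (AG (¬full ∨ busy))) = {n0, n1, n2, n3, n5, n6, n7}, add states in Sat(busy) with some successor in Z. Z1 = {n0, n1, n2, n3, n5, n6, n7, n8}; fixed.
Sat(E[busy U EG (AG (¬full ∨ busy))]) = {n0, n1, n2, n3, n5, n6, n7, n8}
n1 ∈ Sat(E[busy U EG (AG (¬full ∨ busy))]) = {n0, n1, n2, n3, n5, n6, n7, n8}, so the formula holds at n1.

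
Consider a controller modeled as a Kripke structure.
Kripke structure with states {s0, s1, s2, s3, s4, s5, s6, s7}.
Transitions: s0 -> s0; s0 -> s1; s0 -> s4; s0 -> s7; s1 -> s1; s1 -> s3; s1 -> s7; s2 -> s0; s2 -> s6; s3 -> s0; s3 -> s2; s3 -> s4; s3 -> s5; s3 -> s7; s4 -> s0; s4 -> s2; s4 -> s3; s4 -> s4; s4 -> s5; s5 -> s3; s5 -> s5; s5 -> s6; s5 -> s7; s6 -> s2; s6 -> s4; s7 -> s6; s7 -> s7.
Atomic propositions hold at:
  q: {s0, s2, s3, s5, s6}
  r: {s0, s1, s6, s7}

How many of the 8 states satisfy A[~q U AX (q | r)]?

Sat(~q) = {s1, s4, s7}
Sat(q | r) = {s0, s1, s2, s3, s5, s6, s7}
Sat(AX (q | r)) = {s : every successor in {s0, s1, s2, s3, s5, s6, s7}} = {s1, s2, s5, s7}
A[~q U AX (q | r)]: least fixpoint, start Z0 = Sat(AX (q | r)) = {s1, s2, s5, s7}, add states in Sat(~q) with every successor in Z. Already a fixed point.
Sat(A[~q U AX (q | r)]) = {s1, s2, s5, s7}
|Sat(A[~q U AX (q | r)])| = |{s1, s2, s5, s7}| = 4.

4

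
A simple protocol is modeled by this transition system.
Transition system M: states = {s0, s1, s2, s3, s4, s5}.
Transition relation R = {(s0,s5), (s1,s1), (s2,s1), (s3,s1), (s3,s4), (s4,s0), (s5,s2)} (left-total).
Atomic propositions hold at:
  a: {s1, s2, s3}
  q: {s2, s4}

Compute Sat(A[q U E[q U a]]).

{s1, s2, s3}

E[q U a]: least fixpoint, start Z0 = Sat(a) = {s1, s2, s3}, add states in Sat(q) with some successor in Z. Already a fixed point.
Sat(E[q U a]) = {s1, s2, s3}
A[q U E[q U a]]: least fixpoint, start Z0 = Sat(E[q U a]) = {s1, s2, s3}, add states in Sat(q) with every successor in Z. Already a fixed point.
Sat(A[q U E[q U a]]) = {s1, s2, s3}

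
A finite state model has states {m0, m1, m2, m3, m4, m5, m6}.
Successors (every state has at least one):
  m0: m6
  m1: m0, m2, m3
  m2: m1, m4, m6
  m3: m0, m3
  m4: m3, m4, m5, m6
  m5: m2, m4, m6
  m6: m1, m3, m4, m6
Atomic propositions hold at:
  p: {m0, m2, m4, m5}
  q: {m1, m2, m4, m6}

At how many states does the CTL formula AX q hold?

3

Sat(AX q) = {s : every successor in {m1, m2, m4, m6}} = {m0, m2, m5}
|Sat(AX q)| = |{m0, m2, m5}| = 3.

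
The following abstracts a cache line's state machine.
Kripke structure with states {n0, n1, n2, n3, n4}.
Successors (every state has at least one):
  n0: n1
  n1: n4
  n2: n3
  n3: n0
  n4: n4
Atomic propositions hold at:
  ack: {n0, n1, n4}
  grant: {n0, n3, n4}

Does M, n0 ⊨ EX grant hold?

Sat(EX grant) = {s : some successor in {n0, n3, n4}} = {n1, n2, n3, n4}
n0 ∉ Sat(EX grant) = {n1, n2, n3, n4}, so the formula does not hold at n0.

No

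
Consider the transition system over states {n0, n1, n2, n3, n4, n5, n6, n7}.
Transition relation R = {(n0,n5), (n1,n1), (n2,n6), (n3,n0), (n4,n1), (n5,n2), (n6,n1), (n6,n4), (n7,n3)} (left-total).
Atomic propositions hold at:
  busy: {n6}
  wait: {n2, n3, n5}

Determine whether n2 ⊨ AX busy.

Sat(AX busy) = {s : every successor in {n6}} = {n2}
n2 ∈ Sat(AX busy) = {n2}, so the formula holds at n2.

Yes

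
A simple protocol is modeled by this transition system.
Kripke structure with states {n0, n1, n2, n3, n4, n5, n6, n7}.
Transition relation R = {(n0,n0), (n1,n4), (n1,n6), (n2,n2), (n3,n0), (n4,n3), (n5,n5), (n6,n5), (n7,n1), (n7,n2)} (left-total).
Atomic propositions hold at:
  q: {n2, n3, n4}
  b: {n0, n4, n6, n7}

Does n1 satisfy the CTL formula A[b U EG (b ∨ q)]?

No

Sat(b ∨ q) = {n0, n2, n3, n4, n6, n7}
EG (b ∨ q): greatest fixpoint, start Z0 = {n0, n2, n3, n4, n6, n7}, keep only states in Sat with some successor in Z. Z1 = {n0, n2, n3, n4, n7}; fixed.
Sat(EG (b ∨ q)) = {n0, n2, n3, n4, n7}
A[b U EG (b ∨ q)]: least fixpoint, start Z0 = Sat(EG (b ∨ q)) = {n0, n2, n3, n4, n7}, add states in Sat(b) with every successor in Z. Already a fixed point.
Sat(A[b U EG (b ∨ q)]) = {n0, n2, n3, n4, n7}
n1 ∉ Sat(A[b U EG (b ∨ q)]) = {n0, n2, n3, n4, n7}, so the formula does not hold at n1.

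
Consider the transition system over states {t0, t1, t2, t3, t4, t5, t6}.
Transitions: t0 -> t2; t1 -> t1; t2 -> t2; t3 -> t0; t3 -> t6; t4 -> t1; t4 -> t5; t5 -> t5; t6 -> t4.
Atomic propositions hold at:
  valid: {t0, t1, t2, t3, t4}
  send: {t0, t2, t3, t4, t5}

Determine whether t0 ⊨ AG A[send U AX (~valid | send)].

Sat(~valid) = {t5, t6}
Sat(~valid | send) = {t0, t2, t3, t4, t5, t6}
Sat(AX (~valid | send)) = {s : every successor in {t0, t2, t3, t4, t5, t6}} = {t0, t2, t3, t5, t6}
A[send U AX (~valid | send)]: least fixpoint, start Z0 = Sat(AX (~valid | send)) = {t0, t2, t3, t5, t6}, add states in Sat(send) with every successor in Z. Already a fixed point.
Sat(A[send U AX (~valid | send)]) = {t0, t2, t3, t5, t6}
AG A[send U AX (~valid | send)]: greatest fixpoint, start Z0 = {t0, t2, t3, t5, t6}, keep only states in Sat with every successor in Z. Z1 = {t0, t2, t3, t5}; Z2 = {t0, t2, t5}; fixed.
Sat(AG A[send U AX (~valid | send)]) = {t0, t2, t5}
t0 ∈ Sat(AG A[send U AX (~valid | send)]) = {t0, t2, t5}, so the formula holds at t0.

Yes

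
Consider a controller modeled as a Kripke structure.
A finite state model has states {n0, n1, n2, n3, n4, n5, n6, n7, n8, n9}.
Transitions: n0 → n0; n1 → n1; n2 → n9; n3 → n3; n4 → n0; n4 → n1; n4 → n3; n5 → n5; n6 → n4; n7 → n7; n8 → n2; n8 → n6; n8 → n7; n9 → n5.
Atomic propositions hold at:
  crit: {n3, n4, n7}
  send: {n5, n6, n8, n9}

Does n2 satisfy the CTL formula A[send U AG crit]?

AG crit: greatest fixpoint, start Z0 = {n3, n4, n7}, keep only states in Sat with every successor in Z. Z1 = {n3, n7}; fixed.
Sat(AG crit) = {n3, n7}
A[send U AG crit]: least fixpoint, start Z0 = Sat(AG crit) = {n3, n7}, add states in Sat(send) with every successor in Z. Already a fixed point.
Sat(A[send U AG crit]) = {n3, n7}
n2 ∉ Sat(A[send U AG crit]) = {n3, n7}, so the formula does not hold at n2.

No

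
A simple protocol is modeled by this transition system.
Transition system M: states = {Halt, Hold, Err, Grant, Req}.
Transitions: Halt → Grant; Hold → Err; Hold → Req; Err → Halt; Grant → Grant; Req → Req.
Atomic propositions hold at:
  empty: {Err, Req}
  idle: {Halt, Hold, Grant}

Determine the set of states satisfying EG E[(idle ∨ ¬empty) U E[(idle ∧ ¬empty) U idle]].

Sat(¬empty) = {Halt, Hold, Grant}
Sat(idle ∨ ¬empty) = {Halt, Hold, Grant}
Sat(idle ∧ ¬empty) = {Halt, Hold, Grant}
E[(idle ∧ ¬empty) U idle]: least fixpoint, start Z0 = Sat(idle) = {Halt, Hold, Grant}, add states in Sat(idle ∧ ¬empty) with some successor in Z. Already a fixed point.
Sat(E[(idle ∧ ¬empty) U idle]) = {Halt, Hold, Grant}
E[(idle ∨ ¬empty) U E[(idle ∧ ¬empty) U idle]]: least fixpoint, start Z0 = Sat(E[(idle ∧ ¬empty) U idle]) = {Halt, Hold, Grant}, add states in Sat(idle ∨ ¬empty) with some successor in Z. Already a fixed point.
Sat(E[(idle ∨ ¬empty) U E[(idle ∧ ¬empty) U idle]]) = {Halt, Hold, Grant}
EG E[(idle ∨ ¬empty) U E[(idle ∧ ¬empty) U idle]]: greatest fixpoint, start Z0 = {Halt, Hold, Grant}, keep only states in Sat with some successor in Z. Z1 = {Halt, Grant}; fixed.
Sat(EG E[(idle ∨ ¬empty) U E[(idle ∧ ¬empty) U idle]]) = {Halt, Grant}

{Halt, Grant}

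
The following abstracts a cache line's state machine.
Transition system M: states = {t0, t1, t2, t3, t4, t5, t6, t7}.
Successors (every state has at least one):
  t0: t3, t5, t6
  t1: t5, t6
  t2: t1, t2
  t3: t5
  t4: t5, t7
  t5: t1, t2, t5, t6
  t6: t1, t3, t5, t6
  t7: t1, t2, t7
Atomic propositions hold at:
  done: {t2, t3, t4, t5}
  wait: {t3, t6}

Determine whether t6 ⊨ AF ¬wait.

No

Sat(¬wait) = {t0, t1, t2, t4, t5, t7}
AF ¬wait: least fixpoint, start Z0 = {t0, t1, t2, t4, t5, t7}, add states with every successor in Z. Z1 = {t0, t1, t2, t3, t4, t5, t7}; fixed.
Sat(AF ¬wait) = {t0, t1, t2, t3, t4, t5, t7}
t6 ∉ Sat(AF ¬wait) = {t0, t1, t2, t3, t4, t5, t7}, so the formula does not hold at t6.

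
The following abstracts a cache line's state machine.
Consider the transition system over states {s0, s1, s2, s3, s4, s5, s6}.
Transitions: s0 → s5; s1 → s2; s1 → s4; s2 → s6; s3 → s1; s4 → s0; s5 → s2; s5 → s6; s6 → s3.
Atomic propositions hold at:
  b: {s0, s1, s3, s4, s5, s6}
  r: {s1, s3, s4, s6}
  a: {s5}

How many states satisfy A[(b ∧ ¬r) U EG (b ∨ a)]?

6

Sat(¬r) = {s0, s2, s5}
Sat(b ∧ ¬r) = {s0, s5}
Sat(b ∨ a) = {s0, s1, s3, s4, s5, s6}
EG (b ∨ a): greatest fixpoint, start Z0 = {s0, s1, s3, s4, s5, s6}, keep only states in Sat with some successor in Z. Already a fixed point.
Sat(EG (b ∨ a)) = {s0, s1, s3, s4, s5, s6}
A[(b ∧ ¬r) U EG (b ∨ a)]: least fixpoint, start Z0 = Sat(EG (b ∨ a)) = {s0, s1, s3, s4, s5, s6}, add states in Sat(b ∧ ¬r) with every successor in Z. Already a fixed point.
Sat(A[(b ∧ ¬r) U EG (b ∨ a)]) = {s0, s1, s3, s4, s5, s6}
|Sat(A[(b ∧ ¬r) U EG (b ∨ a)])| = |{s0, s1, s3, s4, s5, s6}| = 6.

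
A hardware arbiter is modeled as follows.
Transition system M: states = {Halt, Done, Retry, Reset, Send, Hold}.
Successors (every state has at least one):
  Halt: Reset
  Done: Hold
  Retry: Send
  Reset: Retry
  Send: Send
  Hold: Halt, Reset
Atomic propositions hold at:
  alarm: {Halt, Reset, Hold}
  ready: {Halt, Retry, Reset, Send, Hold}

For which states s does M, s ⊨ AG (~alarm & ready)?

{Retry, Send}

Sat(~alarm) = {Done, Retry, Send}
Sat(~alarm & ready) = {Retry, Send}
AG (~alarm & ready): greatest fixpoint, start Z0 = {Retry, Send}, keep only states in Sat with every successor in Z. Already a fixed point.
Sat(AG (~alarm & ready)) = {Retry, Send}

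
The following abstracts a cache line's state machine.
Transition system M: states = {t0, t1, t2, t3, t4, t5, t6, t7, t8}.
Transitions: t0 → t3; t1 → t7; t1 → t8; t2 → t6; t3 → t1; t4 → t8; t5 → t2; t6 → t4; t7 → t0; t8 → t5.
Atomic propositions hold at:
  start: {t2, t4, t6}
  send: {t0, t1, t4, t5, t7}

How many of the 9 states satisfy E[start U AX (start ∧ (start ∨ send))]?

3

Sat(start ∨ send) = {t0, t1, t2, t4, t5, t6, t7}
Sat(start ∧ (start ∨ send)) = {t2, t4, t6}
Sat(AX (start ∧ (start ∨ send))) = {s : every successor in {t2, t4, t6}} = {t2, t5, t6}
E[start U AX (start ∧ (start ∨ send))]: least fixpoint, start Z0 = Sat(AX (start ∧ (start ∨ send))) = {t2, t5, t6}, add states in Sat(start) with some successor in Z. Already a fixed point.
Sat(E[start U AX (start ∧ (start ∨ send))]) = {t2, t5, t6}
|Sat(E[start U AX (start ∧ (start ∨ send))])| = |{t2, t5, t6}| = 3.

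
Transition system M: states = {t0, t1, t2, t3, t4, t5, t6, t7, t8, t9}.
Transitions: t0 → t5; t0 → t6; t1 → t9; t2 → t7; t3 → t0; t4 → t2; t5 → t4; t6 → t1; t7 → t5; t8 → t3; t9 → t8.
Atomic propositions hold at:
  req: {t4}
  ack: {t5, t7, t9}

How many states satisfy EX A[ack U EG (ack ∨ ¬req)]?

Sat(¬req) = {t0, t1, t2, t3, t5, t6, t7, t8, t9}
Sat(ack ∨ ¬req) = {t0, t1, t2, t3, t5, t6, t7, t8, t9}
EG (ack ∨ ¬req): greatest fixpoint, start Z0 = {t0, t1, t2, t3, t5, t6, t7, t8, t9}, keep only states in Sat with some successor in Z. Z1 = {t0, t1, t2, t3, t6, t7, t8, t9}; Z2 = {t0, t1, t2, t3, t6, t8, t9}; Z3 = {t0, t1, t3, t6, t8, t9}; fixed.
Sat(EG (ack ∨ ¬req)) = {t0, t1, t3, t6, t8, t9}
A[ack U EG (ack ∨ ¬req)]: least fixpoint, start Z0 = Sat(EG (ack ∨ ¬req)) = {t0, t1, t3, t6, t8, t9}, add states in Sat(ack) with every successor in Z. Already a fixed point.
Sat(A[ack U EG (ack ∨ ¬req)]) = {t0, t1, t3, t6, t8, t9}
Sat(EX A[ack U EG (ack ∨ ¬req)]) = {s : some successor in {t0, t1, t3, t6, t8, t9}} = {t0, t1, t3, t6, t8, t9}
|Sat(EX A[ack U EG (ack ∨ ¬req)])| = |{t0, t1, t3, t6, t8, t9}| = 6.

6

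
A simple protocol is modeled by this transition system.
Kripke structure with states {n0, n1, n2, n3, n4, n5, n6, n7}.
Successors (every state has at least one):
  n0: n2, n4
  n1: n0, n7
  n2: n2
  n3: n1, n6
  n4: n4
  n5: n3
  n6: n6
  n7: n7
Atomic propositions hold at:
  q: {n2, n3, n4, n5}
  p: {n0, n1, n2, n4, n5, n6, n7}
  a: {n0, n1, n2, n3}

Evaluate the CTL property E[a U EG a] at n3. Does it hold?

EG a: greatest fixpoint, start Z0 = {n0, n1, n2, n3}, keep only states in Sat with some successor in Z. Already a fixed point.
Sat(EG a) = {n0, n1, n2, n3}
E[a U EG a]: least fixpoint, start Z0 = Sat(EG a) = {n0, n1, n2, n3}, add states in Sat(a) with some successor in Z. Already a fixed point.
Sat(E[a U EG a]) = {n0, n1, n2, n3}
n3 ∈ Sat(E[a U EG a]) = {n0, n1, n2, n3}, so the formula holds at n3.

Yes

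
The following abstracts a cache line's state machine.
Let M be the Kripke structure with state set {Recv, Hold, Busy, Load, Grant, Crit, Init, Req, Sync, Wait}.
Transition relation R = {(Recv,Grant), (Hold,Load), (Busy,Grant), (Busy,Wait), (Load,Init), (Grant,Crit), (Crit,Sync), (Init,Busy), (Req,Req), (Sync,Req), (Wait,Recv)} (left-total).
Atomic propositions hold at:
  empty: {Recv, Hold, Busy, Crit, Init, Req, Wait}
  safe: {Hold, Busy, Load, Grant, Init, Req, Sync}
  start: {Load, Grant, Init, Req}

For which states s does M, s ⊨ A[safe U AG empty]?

{Req, Sync}

AG empty: greatest fixpoint, start Z0 = {Recv, Hold, Busy, Crit, Init, Req, Wait}, keep only states in Sat with every successor in Z. Z1 = {Init, Req, Wait}; Z2 = {Req}; fixed.
Sat(AG empty) = {Req}
A[safe U AG empty]: least fixpoint, start Z0 = Sat(AG empty) = {Req}, add states in Sat(safe) with every successor in Z. Z1 = {Req, Sync}; fixed.
Sat(A[safe U AG empty]) = {Req, Sync}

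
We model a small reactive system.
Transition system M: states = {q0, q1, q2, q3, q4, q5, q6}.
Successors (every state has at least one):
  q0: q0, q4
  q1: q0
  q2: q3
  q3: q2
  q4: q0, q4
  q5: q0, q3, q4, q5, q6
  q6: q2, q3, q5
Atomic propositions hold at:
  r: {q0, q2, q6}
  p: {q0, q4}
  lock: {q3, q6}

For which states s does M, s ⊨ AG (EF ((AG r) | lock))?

AG r: greatest fixpoint, start Z0 = {q0, q2, q6}, keep only states in Sat with every successor in Z. Z1 = ∅; fixed.
Sat(AG r) = ∅
Sat((AG r) | lock) = {q3, q6}
EF ((AG r) | lock): least fixpoint, start Z0 = {q3, q6}, add states with some successor in Z. Z1 = {q2, q3, q5, q6}; fixed.
Sat(EF ((AG r) | lock)) = {q2, q3, q5, q6}
AG (EF ((AG r) | lock)): greatest fixpoint, start Z0 = {q2, q3, q5, q6}, keep only states in Sat with every successor in Z. Z1 = {q2, q3, q6}; Z2 = {q2, q3}; fixed.
Sat(AG (EF ((AG r) | lock))) = {q2, q3}

{q2, q3}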